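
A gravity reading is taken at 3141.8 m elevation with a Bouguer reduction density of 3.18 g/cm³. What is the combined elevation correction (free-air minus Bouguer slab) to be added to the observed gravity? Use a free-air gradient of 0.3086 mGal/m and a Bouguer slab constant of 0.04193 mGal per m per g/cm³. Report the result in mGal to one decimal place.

550.6

Combined gradient = 0.3086 − 0.04193 × 3.18 = 0.1752626 mGal/m
Combined elevation correction = 0.1752626 × 3141.8 = 550.6 mGal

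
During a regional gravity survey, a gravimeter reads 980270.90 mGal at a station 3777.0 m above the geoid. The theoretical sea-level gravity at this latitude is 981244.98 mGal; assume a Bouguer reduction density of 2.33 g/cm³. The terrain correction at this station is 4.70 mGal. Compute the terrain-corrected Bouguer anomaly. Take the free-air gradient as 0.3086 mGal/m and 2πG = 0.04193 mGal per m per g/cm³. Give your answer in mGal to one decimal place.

Free-air correction = 0.3086 × 3777.0 = 1165.58 mGal
Free-air anomaly = 980270.90 − 981244.98 + (1165.58) = 191.50 mGal
Bouguer slab correction = 0.04193 × 2.33 × 3777.0 = 369.00 mGal
Simple Bouguer anomaly = 191.50 − (369.00) = -177.50 mGal
Complete Bouguer anomaly = -177.50 + 4.70 = -172.80 mGal

-172.8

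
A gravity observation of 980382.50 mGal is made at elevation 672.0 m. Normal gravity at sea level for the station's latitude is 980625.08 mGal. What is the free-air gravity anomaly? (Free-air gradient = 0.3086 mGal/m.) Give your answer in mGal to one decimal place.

-35.2

Free-air correction = 0.3086 × 672.0 = 207.38 mGal
Free-air anomaly = 980382.50 − 980625.08 + (207.38) = -35.20 mGal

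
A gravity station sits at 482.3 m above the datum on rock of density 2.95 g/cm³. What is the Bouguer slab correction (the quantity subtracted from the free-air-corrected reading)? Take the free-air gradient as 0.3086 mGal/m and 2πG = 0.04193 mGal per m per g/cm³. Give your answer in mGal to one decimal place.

Bouguer slab correction = 0.04193 × 2.95 × 482.3 = 59.7 mGal

59.7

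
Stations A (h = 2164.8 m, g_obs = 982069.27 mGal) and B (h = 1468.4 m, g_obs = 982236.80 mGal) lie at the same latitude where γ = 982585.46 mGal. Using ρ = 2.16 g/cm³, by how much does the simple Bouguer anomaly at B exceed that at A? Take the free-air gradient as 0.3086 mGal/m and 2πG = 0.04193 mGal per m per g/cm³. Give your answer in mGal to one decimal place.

Δg_SB(A) = 982069.27 − 982585.46 + 0.3086×2164.8 − 0.04193×2.16×2164.8 = -44.20 mGal
Δg_SB(B) = 982236.80 − 982585.46 + 0.3086×1468.4 − 0.04193×2.16×1468.4 = -28.50 mGal
Difference = -28.50 − (-44.20) = 15.70 mGal

15.7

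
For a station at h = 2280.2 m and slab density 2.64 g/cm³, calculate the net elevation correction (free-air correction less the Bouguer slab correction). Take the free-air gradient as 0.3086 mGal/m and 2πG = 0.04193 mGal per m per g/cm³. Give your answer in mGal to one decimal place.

Combined gradient = 0.3086 − 0.04193 × 2.64 = 0.1979048 mGal/m
Combined elevation correction = 0.1979048 × 2280.2 = 451.3 mGal

451.3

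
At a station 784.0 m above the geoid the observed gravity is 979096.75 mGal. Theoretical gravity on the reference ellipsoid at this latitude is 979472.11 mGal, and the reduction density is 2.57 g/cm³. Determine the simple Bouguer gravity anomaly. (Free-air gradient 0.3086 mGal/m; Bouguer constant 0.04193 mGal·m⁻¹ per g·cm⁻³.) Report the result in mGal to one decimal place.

Free-air correction = 0.3086 × 784.0 = 241.94 mGal
Free-air anomaly = 979096.75 − 979472.11 + (241.94) = -133.42 mGal
Bouguer slab correction = 0.04193 × 2.57 × 784.0 = 84.48 mGal
Simple Bouguer anomaly = -133.42 − (84.48) = -217.90 mGal

-217.9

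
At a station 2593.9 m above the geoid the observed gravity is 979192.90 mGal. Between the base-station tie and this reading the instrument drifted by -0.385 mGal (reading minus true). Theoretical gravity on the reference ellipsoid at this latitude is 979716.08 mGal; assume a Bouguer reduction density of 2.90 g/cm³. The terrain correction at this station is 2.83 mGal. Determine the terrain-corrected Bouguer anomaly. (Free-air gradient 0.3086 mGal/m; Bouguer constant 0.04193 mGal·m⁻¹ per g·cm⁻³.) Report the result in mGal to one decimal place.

Drift-corrected reading = 979192.90 − (-0.385) = 979193.285 mGal
Free-air correction = 0.3086 × 2593.9 = 800.48 mGal
Free-air anomaly = 979193.285 − 979716.08 + (800.48) = 277.685 mGal
Bouguer slab correction = 0.04193 × 2.90 × 2593.9 = 315.41 mGal
Simple Bouguer anomaly = 277.685 − (315.41) = -37.725 mGal
Complete Bouguer anomaly = -37.725 + 2.83 = -34.895 mGal

-34.9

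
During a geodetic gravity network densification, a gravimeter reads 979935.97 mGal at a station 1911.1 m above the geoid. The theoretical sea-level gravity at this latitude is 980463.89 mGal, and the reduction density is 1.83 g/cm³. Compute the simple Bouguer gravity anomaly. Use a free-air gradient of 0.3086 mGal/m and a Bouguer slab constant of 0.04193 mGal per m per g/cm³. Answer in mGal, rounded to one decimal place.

-84.8

Free-air correction = 0.3086 × 1911.1 = 589.77 mGal
Free-air anomaly = 979935.97 − 980463.89 + (589.77) = 61.85 mGal
Bouguer slab correction = 0.04193 × 1.83 × 1911.1 = 146.64 mGal
Simple Bouguer anomaly = 61.85 − (146.64) = -84.79 mGal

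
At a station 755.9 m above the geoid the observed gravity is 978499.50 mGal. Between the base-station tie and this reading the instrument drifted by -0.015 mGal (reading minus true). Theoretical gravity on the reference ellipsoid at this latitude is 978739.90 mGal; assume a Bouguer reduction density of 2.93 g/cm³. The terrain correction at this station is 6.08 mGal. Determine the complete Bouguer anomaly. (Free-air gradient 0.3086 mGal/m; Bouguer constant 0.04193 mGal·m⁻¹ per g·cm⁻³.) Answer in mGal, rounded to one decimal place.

Drift-corrected reading = 978499.50 − (-0.015) = 978499.515 mGal
Free-air correction = 0.3086 × 755.9 = 233.27 mGal
Free-air anomaly = 978499.515 − 978739.90 + (233.27) = -7.115 mGal
Bouguer slab correction = 0.04193 × 2.93 × 755.9 = 92.87 mGal
Simple Bouguer anomaly = -7.115 − (92.87) = -99.985 mGal
Complete Bouguer anomaly = -99.985 + 6.08 = -93.905 mGal

-93.9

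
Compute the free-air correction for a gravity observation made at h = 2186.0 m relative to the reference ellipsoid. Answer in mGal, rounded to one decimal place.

Free-air correction = 0.3086 × 2186.0 = 674.6 mGal

674.6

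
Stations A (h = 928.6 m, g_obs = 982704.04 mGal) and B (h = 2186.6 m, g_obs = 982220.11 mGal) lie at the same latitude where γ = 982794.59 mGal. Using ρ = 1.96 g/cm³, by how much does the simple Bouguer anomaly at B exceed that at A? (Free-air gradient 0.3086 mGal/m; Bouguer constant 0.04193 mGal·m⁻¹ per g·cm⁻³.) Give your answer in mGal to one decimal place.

-199.1

Δg_SB(A) = 982704.04 − 982794.59 + 0.3086×928.6 − 0.04193×1.96×928.6 = 119.70 mGal
Δg_SB(B) = 982220.11 − 982794.59 + 0.3086×2186.6 − 0.04193×1.96×2186.6 = -79.40 mGal
Difference = -79.40 − (119.70) = -199.10 mGal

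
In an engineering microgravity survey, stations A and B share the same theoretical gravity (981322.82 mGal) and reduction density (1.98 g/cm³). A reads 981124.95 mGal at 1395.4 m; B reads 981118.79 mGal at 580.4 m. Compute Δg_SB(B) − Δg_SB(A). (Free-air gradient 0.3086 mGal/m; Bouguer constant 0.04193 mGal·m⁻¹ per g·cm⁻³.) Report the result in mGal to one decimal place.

-190.0

Δg_SB(A) = 981124.95 − 981322.82 + 0.3086×1395.4 − 0.04193×1.98×1395.4 = 116.90 mGal
Δg_SB(B) = 981118.79 − 981322.82 + 0.3086×580.4 − 0.04193×1.98×580.4 = -73.10 mGal
Difference = -73.10 − (116.90) = -190.00 mGal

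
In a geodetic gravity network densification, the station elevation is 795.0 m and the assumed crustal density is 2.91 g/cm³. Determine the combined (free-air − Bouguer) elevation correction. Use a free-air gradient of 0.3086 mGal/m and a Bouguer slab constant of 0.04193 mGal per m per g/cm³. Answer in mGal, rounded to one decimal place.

148.3

Combined gradient = 0.3086 − 0.04193 × 2.91 = 0.1865837 mGal/m
Combined elevation correction = 0.1865837 × 795.0 = 148.3 mGal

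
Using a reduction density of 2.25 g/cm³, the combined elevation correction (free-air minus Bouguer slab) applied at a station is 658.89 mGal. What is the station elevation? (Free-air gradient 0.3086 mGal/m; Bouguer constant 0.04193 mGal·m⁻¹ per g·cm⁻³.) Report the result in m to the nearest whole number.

Combined gradient = 0.3086 − 0.04193 × 2.25 = 0.2142575 mGal/m
h = 658.89 / 0.2142575 = 3075.22 m

3075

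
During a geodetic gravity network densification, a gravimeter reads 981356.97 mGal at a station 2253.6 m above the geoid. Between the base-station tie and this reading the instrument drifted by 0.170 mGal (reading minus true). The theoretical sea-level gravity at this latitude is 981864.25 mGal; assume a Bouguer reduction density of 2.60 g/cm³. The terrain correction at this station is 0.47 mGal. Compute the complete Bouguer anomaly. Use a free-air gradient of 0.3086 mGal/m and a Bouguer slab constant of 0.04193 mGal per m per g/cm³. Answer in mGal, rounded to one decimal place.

-57.2

Drift-corrected reading = 981356.97 − (0.170) = 981356.800 mGal
Free-air correction = 0.3086 × 2253.6 = 695.46 mGal
Free-air anomaly = 981356.800 − 981864.25 + (695.46) = 188.010 mGal
Bouguer slab correction = 0.04193 × 2.60 × 2253.6 = 245.68 mGal
Simple Bouguer anomaly = 188.010 − (245.68) = -57.670 mGal
Complete Bouguer anomaly = -57.670 + 0.47 = -57.200 mGal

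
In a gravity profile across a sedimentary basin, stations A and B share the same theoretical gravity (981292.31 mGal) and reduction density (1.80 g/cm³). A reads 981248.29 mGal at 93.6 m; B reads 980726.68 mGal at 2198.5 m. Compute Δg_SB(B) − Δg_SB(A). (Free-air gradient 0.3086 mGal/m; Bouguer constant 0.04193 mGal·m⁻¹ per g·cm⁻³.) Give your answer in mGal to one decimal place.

-30.9

Δg_SB(A) = 981248.29 − 981292.31 + 0.3086×93.6 − 0.04193×1.80×93.6 = -22.20 mGal
Δg_SB(B) = 980726.68 − 981292.31 + 0.3086×2198.5 − 0.04193×1.80×2198.5 = -53.10 mGal
Difference = -53.10 − (-22.20) = -30.90 mGal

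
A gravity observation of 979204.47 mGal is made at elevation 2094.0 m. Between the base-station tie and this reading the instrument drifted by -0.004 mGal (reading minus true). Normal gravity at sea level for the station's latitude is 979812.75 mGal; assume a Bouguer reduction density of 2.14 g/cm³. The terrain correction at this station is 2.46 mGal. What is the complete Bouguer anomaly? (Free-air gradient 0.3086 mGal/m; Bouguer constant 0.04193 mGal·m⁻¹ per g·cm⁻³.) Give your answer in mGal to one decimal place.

Drift-corrected reading = 979204.47 − (-0.004) = 979204.474 mGal
Free-air correction = 0.3086 × 2094.0 = 646.21 mGal
Free-air anomaly = 979204.474 − 979812.75 + (646.21) = 37.934 mGal
Bouguer slab correction = 0.04193 × 2.14 × 2094.0 = 187.90 mGal
Simple Bouguer anomaly = 37.934 − (187.90) = -149.966 mGal
Complete Bouguer anomaly = -149.966 + 2.46 = -147.506 mGal

-147.5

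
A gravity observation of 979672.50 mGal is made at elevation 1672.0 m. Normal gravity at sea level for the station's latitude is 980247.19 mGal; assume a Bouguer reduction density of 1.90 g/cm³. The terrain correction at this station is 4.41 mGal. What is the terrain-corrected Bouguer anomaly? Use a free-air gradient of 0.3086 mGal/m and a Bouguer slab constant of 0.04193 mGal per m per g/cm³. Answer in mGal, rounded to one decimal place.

-187.5

Free-air correction = 0.3086 × 1672.0 = 515.98 mGal
Free-air anomaly = 979672.50 − 980247.19 + (515.98) = -58.71 mGal
Bouguer slab correction = 0.04193 × 1.90 × 1672.0 = 133.20 mGal
Simple Bouguer anomaly = -58.71 − (133.20) = -191.91 mGal
Complete Bouguer anomaly = -191.91 + 4.41 = -187.50 mGal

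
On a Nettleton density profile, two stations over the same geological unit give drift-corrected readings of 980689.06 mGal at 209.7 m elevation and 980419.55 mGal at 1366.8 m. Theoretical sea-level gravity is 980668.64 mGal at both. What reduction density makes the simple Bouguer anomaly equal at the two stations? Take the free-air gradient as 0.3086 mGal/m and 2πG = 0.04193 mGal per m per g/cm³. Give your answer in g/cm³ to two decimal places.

1.80

Δg_obs = 980419.55 − 980689.06 = -269.51 mGal over Δh = 1366.8 − 209.7 = 1157.1 m
Equal Bouguer anomalies ⇒ Δg_obs + (0.3086 − 0.04193ρ)·Δh = 0
0.3086 − 0.04193ρ = −Δg_obs/Δh = 0.23292
ρ = (0.3086 − 0.23292) / 0.04193 = 1.80 g/cm³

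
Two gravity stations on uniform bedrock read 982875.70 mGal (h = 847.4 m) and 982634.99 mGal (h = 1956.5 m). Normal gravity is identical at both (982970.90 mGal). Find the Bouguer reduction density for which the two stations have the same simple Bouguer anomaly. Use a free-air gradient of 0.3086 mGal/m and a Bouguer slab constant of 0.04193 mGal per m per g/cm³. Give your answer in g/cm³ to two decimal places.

2.18

Δg_obs = 982634.99 − 982875.70 = -240.71 mGal over Δh = 1956.5 − 847.4 = 1109.1 m
Equal Bouguer anomalies ⇒ Δg_obs + (0.3086 − 0.04193ρ)·Δh = 0
0.3086 − 0.04193ρ = −Δg_obs/Δh = 0.21703
ρ = (0.3086 − 0.21703) / 0.04193 = 2.18 g/cm³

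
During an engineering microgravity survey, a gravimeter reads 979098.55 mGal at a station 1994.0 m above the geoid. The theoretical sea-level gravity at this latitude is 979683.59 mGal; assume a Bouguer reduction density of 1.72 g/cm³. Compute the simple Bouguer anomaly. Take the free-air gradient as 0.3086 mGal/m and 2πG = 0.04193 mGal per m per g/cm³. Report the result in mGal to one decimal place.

-113.5

Free-air correction = 0.3086 × 1994.0 = 615.35 mGal
Free-air anomaly = 979098.55 − 979683.59 + (615.35) = 30.31 mGal
Bouguer slab correction = 0.04193 × 1.72 × 1994.0 = 143.81 mGal
Simple Bouguer anomaly = 30.31 − (143.81) = -113.50 mGal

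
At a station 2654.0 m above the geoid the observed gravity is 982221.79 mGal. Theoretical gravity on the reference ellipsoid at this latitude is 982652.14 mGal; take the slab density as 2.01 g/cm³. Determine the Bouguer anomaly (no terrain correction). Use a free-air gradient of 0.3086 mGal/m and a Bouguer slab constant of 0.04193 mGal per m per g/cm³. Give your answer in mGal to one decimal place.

165.0

Free-air correction = 0.3086 × 2654.0 = 819.02 mGal
Free-air anomaly = 982221.79 − 982652.14 + (819.02) = 388.67 mGal
Bouguer slab correction = 0.04193 × 2.01 × 2654.0 = 223.68 mGal
Simple Bouguer anomaly = 388.67 − (223.68) = 164.99 mGal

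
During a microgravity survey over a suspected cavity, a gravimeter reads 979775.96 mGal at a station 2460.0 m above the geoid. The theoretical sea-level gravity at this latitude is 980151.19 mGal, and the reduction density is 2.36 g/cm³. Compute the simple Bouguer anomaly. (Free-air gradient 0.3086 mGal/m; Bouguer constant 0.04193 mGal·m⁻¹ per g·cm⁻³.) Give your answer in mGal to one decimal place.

140.5

Free-air correction = 0.3086 × 2460.0 = 759.16 mGal
Free-air anomaly = 979775.96 − 980151.19 + (759.16) = 383.93 mGal
Bouguer slab correction = 0.04193 × 2.36 × 2460.0 = 243.43 mGal
Simple Bouguer anomaly = 383.93 − (243.43) = 140.50 mGal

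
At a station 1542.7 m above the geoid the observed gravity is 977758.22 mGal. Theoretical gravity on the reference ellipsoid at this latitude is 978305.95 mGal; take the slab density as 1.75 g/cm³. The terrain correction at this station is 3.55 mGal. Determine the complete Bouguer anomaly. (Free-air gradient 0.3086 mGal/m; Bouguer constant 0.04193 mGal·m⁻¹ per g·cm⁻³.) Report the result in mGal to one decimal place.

-181.3

Free-air correction = 0.3086 × 1542.7 = 476.08 mGal
Free-air anomaly = 977758.22 − 978305.95 + (476.08) = -71.65 mGal
Bouguer slab correction = 0.04193 × 1.75 × 1542.7 = 113.20 mGal
Simple Bouguer anomaly = -71.65 − (113.20) = -184.85 mGal
Complete Bouguer anomaly = -184.85 + 3.55 = -181.30 mGal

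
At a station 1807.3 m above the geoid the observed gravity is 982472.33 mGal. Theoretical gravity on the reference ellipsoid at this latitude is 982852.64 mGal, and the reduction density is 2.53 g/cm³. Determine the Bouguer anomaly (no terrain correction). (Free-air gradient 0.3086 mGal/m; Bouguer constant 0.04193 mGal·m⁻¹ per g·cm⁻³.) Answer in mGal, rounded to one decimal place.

Free-air correction = 0.3086 × 1807.3 = 557.73 mGal
Free-air anomaly = 982472.33 − 982852.64 + (557.73) = 177.42 mGal
Bouguer slab correction = 0.04193 × 2.53 × 1807.3 = 191.72 mGal
Simple Bouguer anomaly = 177.42 − (191.72) = -14.30 mGal

-14.3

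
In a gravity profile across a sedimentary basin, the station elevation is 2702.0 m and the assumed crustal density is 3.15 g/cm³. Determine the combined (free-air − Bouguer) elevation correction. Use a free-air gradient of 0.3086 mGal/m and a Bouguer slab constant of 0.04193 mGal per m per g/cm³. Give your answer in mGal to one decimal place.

Combined gradient = 0.3086 − 0.04193 × 3.15 = 0.1765205 mGal/m
Combined elevation correction = 0.1765205 × 2702.0 = 477.0 mGal

477.0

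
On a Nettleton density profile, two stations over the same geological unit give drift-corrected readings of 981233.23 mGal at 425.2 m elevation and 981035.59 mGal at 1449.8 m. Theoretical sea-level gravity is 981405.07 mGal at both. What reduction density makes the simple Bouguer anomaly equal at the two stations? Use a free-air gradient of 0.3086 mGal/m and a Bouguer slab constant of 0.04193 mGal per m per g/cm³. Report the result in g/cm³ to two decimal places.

Δg_obs = 981035.59 − 981233.23 = -197.64 mGal over Δh = 1449.8 − 425.2 = 1024.6 m
Equal Bouguer anomalies ⇒ Δg_obs + (0.3086 − 0.04193ρ)·Δh = 0
0.3086 − 0.04193ρ = −Δg_obs/Δh = 0.19289
ρ = (0.3086 − 0.19289) / 0.04193 = 2.76 g/cm³

2.76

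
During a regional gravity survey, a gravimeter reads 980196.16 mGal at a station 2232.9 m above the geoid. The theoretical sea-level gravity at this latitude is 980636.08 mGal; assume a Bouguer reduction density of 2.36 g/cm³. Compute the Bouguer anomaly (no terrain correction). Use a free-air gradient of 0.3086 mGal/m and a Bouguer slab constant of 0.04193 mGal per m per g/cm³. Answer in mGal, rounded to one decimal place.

28.2

Free-air correction = 0.3086 × 2232.9 = 689.07 mGal
Free-air anomaly = 980196.16 − 980636.08 + (689.07) = 249.15 mGal
Bouguer slab correction = 0.04193 × 2.36 × 2232.9 = 220.96 mGal
Simple Bouguer anomaly = 249.15 − (220.96) = 28.19 mGal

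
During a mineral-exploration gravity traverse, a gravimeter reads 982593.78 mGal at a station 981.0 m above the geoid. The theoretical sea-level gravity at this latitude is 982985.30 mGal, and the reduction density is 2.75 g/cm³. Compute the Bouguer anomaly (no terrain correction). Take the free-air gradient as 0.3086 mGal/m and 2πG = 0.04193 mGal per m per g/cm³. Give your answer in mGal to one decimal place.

Free-air correction = 0.3086 × 981.0 = 302.74 mGal
Free-air anomaly = 982593.78 − 982985.30 + (302.74) = -88.78 mGal
Bouguer slab correction = 0.04193 × 2.75 × 981.0 = 113.12 mGal
Simple Bouguer anomaly = -88.78 − (113.12) = -201.90 mGal

-201.9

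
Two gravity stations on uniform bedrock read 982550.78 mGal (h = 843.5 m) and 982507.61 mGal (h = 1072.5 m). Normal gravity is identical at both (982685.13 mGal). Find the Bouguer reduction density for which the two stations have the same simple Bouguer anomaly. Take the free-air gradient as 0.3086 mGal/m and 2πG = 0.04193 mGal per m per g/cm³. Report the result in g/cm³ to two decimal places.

Δg_obs = 982507.61 − 982550.78 = -43.17 mGal over Δh = 1072.5 − 843.5 = 229.0 m
Equal Bouguer anomalies ⇒ Δg_obs + (0.3086 − 0.04193ρ)·Δh = 0
0.3086 − 0.04193ρ = −Δg_obs/Δh = 0.18852
ρ = (0.3086 − 0.18852) / 0.04193 = 2.86 g/cm³

2.86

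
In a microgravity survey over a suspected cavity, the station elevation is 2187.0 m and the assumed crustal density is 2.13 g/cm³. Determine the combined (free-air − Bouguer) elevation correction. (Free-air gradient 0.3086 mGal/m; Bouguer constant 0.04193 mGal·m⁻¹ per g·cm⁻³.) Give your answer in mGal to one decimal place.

479.6

Combined gradient = 0.3086 − 0.04193 × 2.13 = 0.2192891 mGal/m
Combined elevation correction = 0.2192891 × 2187.0 = 479.6 mGal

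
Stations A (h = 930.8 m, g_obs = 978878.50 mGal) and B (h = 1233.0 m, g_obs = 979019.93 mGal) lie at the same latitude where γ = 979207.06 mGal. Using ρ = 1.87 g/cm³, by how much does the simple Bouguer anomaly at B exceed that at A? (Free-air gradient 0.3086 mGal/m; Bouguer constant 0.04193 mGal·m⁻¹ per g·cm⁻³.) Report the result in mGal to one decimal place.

Δg_SB(A) = 978878.50 − 979207.06 + 0.3086×930.8 − 0.04193×1.87×930.8 = -114.30 mGal
Δg_SB(B) = 979019.93 − 979207.06 + 0.3086×1233.0 − 0.04193×1.87×1233.0 = 96.70 mGal
Difference = 96.70 − (-114.30) = 211.00 mGal

211.0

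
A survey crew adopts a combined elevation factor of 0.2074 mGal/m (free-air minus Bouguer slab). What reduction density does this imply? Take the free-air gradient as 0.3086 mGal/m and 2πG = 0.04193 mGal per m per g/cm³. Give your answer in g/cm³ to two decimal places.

2.41

0.2074 = 0.3086 − 0.04193 × ρ
ρ = (0.3086 − 0.2074) / 0.04193 = 2.41 g/cm³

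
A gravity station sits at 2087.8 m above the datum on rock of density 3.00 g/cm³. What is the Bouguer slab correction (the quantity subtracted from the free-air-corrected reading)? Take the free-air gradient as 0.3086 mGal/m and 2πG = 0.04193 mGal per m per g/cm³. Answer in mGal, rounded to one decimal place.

Bouguer slab correction = 0.04193 × 3.00 × 2087.8 = 262.6 mGal

262.6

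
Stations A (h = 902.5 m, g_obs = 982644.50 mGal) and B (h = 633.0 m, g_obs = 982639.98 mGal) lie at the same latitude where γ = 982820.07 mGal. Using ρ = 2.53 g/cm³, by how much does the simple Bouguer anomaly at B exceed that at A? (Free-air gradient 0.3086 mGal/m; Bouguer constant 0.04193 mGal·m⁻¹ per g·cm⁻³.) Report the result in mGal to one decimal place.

Δg_SB(A) = 982644.50 − 982820.07 + 0.3086×902.5 − 0.04193×2.53×902.5 = 7.20 mGal
Δg_SB(B) = 982639.98 − 982820.07 + 0.3086×633.0 − 0.04193×2.53×633.0 = -51.90 mGal
Difference = -51.90 − (7.20) = -59.10 mGal

-59.1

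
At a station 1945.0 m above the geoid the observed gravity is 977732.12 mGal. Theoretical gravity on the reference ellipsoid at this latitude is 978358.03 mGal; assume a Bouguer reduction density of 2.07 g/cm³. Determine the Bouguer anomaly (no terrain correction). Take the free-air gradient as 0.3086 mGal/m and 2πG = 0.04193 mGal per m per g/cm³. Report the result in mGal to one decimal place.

-194.5

Free-air correction = 0.3086 × 1945.0 = 600.23 mGal
Free-air anomaly = 977732.12 − 978358.03 + (600.23) = -25.68 mGal
Bouguer slab correction = 0.04193 × 2.07 × 1945.0 = 168.82 mGal
Simple Bouguer anomaly = -25.68 − (168.82) = -194.50 mGal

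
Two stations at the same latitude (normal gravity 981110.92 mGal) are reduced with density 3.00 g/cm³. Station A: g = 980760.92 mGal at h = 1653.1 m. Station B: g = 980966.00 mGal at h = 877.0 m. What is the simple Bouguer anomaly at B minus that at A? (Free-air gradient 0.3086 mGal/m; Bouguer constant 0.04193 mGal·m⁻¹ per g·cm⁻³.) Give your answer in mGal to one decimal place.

63.2

Δg_SB(A) = 980760.92 − 981110.92 + 0.3086×1653.1 − 0.04193×3.00×1653.1 = -47.80 mGal
Δg_SB(B) = 980966.00 − 981110.92 + 0.3086×877.0 − 0.04193×3.00×877.0 = 15.40 mGal
Difference = 15.40 − (-47.80) = 63.20 mGal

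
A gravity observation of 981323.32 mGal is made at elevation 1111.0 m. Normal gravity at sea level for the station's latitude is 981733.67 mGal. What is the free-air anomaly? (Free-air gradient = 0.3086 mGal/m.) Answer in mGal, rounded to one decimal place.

-67.5

Free-air correction = 0.3086 × 1111.0 = 342.85 mGal
Free-air anomaly = 981323.32 − 981733.67 + (342.85) = -67.50 mGal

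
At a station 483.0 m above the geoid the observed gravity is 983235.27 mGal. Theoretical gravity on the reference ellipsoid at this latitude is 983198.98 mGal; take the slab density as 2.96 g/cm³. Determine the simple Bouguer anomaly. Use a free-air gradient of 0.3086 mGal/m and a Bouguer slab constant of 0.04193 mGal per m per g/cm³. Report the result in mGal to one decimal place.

Free-air correction = 0.3086 × 483.0 = 149.05 mGal
Free-air anomaly = 983235.27 − 983198.98 + (149.05) = 185.34 mGal
Bouguer slab correction = 0.04193 × 2.96 × 483.0 = 59.95 mGal
Simple Bouguer anomaly = 185.34 − (59.95) = 125.39 mGal

125.4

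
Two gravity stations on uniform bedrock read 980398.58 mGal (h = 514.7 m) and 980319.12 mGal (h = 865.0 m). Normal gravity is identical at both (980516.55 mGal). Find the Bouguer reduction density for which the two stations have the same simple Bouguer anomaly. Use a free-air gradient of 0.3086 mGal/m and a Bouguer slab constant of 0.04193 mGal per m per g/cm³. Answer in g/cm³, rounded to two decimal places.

Δg_obs = 980319.12 − 980398.58 = -79.46 mGal over Δh = 865.0 − 514.7 = 350.3 m
Equal Bouguer anomalies ⇒ Δg_obs + (0.3086 − 0.04193ρ)·Δh = 0
0.3086 − 0.04193ρ = −Δg_obs/Δh = 0.22683
ρ = (0.3086 − 0.22683) / 0.04193 = 1.95 g/cm³

1.95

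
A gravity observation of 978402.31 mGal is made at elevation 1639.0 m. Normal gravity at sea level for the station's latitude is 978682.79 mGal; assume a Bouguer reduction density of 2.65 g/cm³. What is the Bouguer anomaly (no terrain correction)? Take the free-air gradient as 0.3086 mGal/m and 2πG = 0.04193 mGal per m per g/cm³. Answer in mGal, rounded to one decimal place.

43.2

Free-air correction = 0.3086 × 1639.0 = 505.80 mGal
Free-air anomaly = 978402.31 − 978682.79 + (505.80) = 225.32 mGal
Bouguer slab correction = 0.04193 × 2.65 × 1639.0 = 182.12 mGal
Simple Bouguer anomaly = 225.32 − (182.12) = 43.20 mGal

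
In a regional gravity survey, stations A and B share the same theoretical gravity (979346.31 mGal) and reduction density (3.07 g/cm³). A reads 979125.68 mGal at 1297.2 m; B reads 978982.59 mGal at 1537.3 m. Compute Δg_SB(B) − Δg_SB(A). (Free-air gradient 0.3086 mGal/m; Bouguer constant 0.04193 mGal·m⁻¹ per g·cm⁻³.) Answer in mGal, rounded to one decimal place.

Δg_SB(A) = 979125.68 − 979346.31 + 0.3086×1297.2 − 0.04193×3.07×1297.2 = 12.70 mGal
Δg_SB(B) = 978982.59 − 979346.31 + 0.3086×1537.3 − 0.04193×3.07×1537.3 = -87.20 mGal
Difference = -87.20 − (12.70) = -99.90 mGal

-99.9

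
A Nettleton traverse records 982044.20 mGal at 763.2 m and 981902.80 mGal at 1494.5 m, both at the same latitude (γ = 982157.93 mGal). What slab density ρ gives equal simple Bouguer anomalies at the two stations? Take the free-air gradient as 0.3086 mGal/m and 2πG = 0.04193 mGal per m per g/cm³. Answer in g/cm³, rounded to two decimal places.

2.75

Δg_obs = 981902.80 − 982044.20 = -141.40 mGal over Δh = 1494.5 − 763.2 = 731.3 m
Equal Bouguer anomalies ⇒ Δg_obs + (0.3086 − 0.04193ρ)·Δh = 0
0.3086 − 0.04193ρ = −Δg_obs/Δh = 0.19335
ρ = (0.3086 − 0.19335) / 0.04193 = 2.75 g/cm³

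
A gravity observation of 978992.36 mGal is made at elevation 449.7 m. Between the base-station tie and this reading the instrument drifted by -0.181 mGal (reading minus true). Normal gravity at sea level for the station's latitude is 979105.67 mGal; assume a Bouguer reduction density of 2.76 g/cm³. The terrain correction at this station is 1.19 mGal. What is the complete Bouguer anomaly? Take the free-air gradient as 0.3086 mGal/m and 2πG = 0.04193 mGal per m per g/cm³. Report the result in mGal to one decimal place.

Drift-corrected reading = 978992.36 − (-0.181) = 978992.541 mGal
Free-air correction = 0.3086 × 449.7 = 138.78 mGal
Free-air anomaly = 978992.541 − 979105.67 + (138.78) = 25.651 mGal
Bouguer slab correction = 0.04193 × 2.76 × 449.7 = 52.04 mGal
Simple Bouguer anomaly = 25.651 − (52.04) = -26.389 mGal
Complete Bouguer anomaly = -26.389 + 1.19 = -25.199 mGal

-25.2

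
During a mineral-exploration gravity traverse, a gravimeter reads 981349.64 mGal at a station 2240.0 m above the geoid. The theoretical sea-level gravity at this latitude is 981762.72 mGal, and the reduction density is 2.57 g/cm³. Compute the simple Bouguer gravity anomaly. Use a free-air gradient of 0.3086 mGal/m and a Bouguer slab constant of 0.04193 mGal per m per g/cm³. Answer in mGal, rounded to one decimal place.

Free-air correction = 0.3086 × 2240.0 = 691.26 mGal
Free-air anomaly = 981349.64 − 981762.72 + (691.26) = 278.18 mGal
Bouguer slab correction = 0.04193 × 2.57 × 2240.0 = 241.38 mGal
Simple Bouguer anomaly = 278.18 − (241.38) = 36.80 mGal

36.8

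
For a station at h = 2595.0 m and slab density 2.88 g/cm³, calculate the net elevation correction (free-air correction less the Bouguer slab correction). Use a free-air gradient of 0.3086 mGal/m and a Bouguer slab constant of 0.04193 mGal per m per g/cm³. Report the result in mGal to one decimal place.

487.4

Combined gradient = 0.3086 − 0.04193 × 2.88 = 0.1878416 mGal/m
Combined elevation correction = 0.1878416 × 2595.0 = 487.4 mGal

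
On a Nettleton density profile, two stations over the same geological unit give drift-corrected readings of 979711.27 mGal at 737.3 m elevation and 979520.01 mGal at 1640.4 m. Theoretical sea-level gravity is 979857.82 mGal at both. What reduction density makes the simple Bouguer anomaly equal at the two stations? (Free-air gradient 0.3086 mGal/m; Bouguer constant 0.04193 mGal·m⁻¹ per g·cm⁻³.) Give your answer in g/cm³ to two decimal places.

Δg_obs = 979520.01 − 979711.27 = -191.26 mGal over Δh = 1640.4 − 737.3 = 903.1 m
Equal Bouguer anomalies ⇒ Δg_obs + (0.3086 − 0.04193ρ)·Δh = 0
0.3086 − 0.04193ρ = −Δg_obs/Δh = 0.21178
ρ = (0.3086 − 0.21178) / 0.04193 = 2.31 g/cm³

2.31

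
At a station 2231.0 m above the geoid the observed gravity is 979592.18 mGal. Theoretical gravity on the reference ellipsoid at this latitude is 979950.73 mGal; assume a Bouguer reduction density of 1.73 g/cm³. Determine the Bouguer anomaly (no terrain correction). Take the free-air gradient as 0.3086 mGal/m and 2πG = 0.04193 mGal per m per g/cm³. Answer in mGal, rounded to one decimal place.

Free-air correction = 0.3086 × 2231.0 = 688.49 mGal
Free-air anomaly = 979592.18 − 979950.73 + (688.49) = 329.94 mGal
Bouguer slab correction = 0.04193 × 1.73 × 2231.0 = 161.83 mGal
Simple Bouguer anomaly = 329.94 − (161.83) = 168.11 mGal

168.1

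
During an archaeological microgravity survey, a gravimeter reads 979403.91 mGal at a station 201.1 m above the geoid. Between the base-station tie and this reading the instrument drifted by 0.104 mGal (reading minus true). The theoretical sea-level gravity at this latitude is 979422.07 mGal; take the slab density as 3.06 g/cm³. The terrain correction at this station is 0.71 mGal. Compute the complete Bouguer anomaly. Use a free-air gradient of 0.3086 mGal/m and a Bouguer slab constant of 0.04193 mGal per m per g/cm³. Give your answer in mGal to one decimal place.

18.7

Drift-corrected reading = 979403.91 − (0.104) = 979403.806 mGal
Free-air correction = 0.3086 × 201.1 = 62.06 mGal
Free-air anomaly = 979403.806 − 979422.07 + (62.06) = 43.796 mGal
Bouguer slab correction = 0.04193 × 3.06 × 201.1 = 25.80 mGal
Simple Bouguer anomaly = 43.796 − (25.80) = 17.996 mGal
Complete Bouguer anomaly = 17.996 + 0.71 = 18.706 mGal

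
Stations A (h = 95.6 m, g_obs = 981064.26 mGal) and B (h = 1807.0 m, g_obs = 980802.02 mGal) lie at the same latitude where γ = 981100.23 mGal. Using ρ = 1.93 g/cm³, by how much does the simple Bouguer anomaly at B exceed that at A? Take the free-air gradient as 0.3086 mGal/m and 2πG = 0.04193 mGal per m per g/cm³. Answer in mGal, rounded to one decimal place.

127.4

Δg_SB(A) = 981064.26 − 981100.23 + 0.3086×95.6 − 0.04193×1.93×95.6 = -14.20 mGal
Δg_SB(B) = 980802.02 − 981100.23 + 0.3086×1807.0 − 0.04193×1.93×1807.0 = 113.20 mGal
Difference = 113.20 − (-14.20) = 127.40 mGal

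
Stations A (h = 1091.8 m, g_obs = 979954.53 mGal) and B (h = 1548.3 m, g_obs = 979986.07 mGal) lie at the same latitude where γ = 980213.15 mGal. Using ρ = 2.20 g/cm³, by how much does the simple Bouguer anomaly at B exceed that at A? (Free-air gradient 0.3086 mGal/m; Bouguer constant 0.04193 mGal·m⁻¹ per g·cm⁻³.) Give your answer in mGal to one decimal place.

Δg_SB(A) = 979954.53 − 980213.15 + 0.3086×1091.8 − 0.04193×2.20×1091.8 = -22.40 mGal
Δg_SB(B) = 979986.07 − 980213.15 + 0.3086×1548.3 − 0.04193×2.20×1548.3 = 107.90 mGal
Difference = 107.90 − (-22.40) = 130.30 mGal

130.3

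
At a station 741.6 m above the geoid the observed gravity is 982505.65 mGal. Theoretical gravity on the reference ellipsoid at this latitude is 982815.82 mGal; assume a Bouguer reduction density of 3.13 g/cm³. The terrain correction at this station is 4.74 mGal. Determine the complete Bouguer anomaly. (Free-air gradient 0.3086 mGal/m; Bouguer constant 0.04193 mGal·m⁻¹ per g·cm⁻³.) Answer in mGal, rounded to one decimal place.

Free-air correction = 0.3086 × 741.6 = 228.86 mGal
Free-air anomaly = 982505.65 − 982815.82 + (228.86) = -81.31 mGal
Bouguer slab correction = 0.04193 × 3.13 × 741.6 = 97.33 mGal
Simple Bouguer anomaly = -81.31 − (97.33) = -178.64 mGal
Complete Bouguer anomaly = -178.64 + 4.74 = -173.90 mGal

-173.9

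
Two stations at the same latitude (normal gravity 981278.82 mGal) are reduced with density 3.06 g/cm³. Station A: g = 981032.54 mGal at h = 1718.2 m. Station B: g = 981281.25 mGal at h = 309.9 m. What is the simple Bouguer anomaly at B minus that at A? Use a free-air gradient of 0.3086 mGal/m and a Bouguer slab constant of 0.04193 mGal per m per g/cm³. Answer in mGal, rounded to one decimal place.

-5.2

Δg_SB(A) = 981032.54 − 981278.82 + 0.3086×1718.2 − 0.04193×3.06×1718.2 = 63.50 mGal
Δg_SB(B) = 981281.25 − 981278.82 + 0.3086×309.9 − 0.04193×3.06×309.9 = 58.30 mGal
Difference = 58.30 − (63.50) = -5.20 mGal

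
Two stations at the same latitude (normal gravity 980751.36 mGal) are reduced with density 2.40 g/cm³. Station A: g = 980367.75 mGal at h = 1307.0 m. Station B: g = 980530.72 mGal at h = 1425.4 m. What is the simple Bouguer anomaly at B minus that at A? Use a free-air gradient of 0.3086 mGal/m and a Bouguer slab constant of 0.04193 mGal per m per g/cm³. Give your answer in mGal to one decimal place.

Δg_SB(A) = 980367.75 − 980751.36 + 0.3086×1307.0 − 0.04193×2.40×1307.0 = -111.80 mGal
Δg_SB(B) = 980530.72 − 980751.36 + 0.3086×1425.4 − 0.04193×2.40×1425.4 = 75.80 mGal
Difference = 75.80 − (-111.80) = 187.60 mGal

187.6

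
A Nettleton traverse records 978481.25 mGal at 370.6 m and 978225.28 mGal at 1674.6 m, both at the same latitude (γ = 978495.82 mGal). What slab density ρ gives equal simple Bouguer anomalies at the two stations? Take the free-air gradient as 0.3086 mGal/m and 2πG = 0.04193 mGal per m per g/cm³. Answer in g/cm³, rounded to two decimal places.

2.68

Δg_obs = 978225.28 − 978481.25 = -255.97 mGal over Δh = 1674.6 − 370.6 = 1304.0 m
Equal Bouguer anomalies ⇒ Δg_obs + (0.3086 − 0.04193ρ)·Δh = 0
0.3086 − 0.04193ρ = −Δg_obs/Δh = 0.19630
ρ = (0.3086 − 0.19630) / 0.04193 = 2.68 g/cm³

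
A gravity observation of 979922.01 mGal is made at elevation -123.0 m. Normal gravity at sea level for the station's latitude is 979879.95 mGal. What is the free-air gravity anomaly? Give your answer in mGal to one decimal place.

Free-air correction = 0.3086 × -123.0 = -37.96 mGal
Free-air anomaly = 979922.01 − 979879.95 + (-37.96) = 4.10 mGal

4.1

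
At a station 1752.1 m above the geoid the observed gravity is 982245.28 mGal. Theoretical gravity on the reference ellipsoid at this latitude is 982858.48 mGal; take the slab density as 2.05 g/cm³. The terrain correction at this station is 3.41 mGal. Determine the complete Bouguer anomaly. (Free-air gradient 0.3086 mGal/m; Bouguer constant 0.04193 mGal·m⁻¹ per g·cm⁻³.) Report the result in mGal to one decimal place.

-219.7

Free-air correction = 0.3086 × 1752.1 = 540.70 mGal
Free-air anomaly = 982245.28 − 982858.48 + (540.70) = -72.50 mGal
Bouguer slab correction = 0.04193 × 2.05 × 1752.1 = 150.60 mGal
Simple Bouguer anomaly = -72.50 − (150.60) = -223.10 mGal
Complete Bouguer anomaly = -223.10 + 3.41 = -219.69 mGal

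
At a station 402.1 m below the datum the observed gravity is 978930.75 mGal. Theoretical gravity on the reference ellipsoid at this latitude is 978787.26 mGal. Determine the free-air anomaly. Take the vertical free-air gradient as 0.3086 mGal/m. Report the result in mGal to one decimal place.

Free-air correction = 0.3086 × -402.1 = -124.09 mGal
Free-air anomaly = 978930.75 − 978787.26 + (-124.09) = 19.40 mGal

19.4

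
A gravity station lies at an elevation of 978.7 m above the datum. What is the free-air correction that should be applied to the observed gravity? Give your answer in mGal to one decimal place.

Free-air correction = 0.3086 × 978.7 = 302.0 mGal

302.0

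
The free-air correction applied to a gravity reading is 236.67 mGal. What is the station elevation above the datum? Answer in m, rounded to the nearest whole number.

h = 236.67 / 0.3086 = 766.92 m

767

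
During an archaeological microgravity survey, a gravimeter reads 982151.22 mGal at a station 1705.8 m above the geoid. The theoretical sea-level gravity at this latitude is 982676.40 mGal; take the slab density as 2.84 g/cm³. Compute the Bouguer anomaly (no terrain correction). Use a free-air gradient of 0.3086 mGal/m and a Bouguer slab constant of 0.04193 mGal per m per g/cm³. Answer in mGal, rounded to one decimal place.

Free-air correction = 0.3086 × 1705.8 = 526.41 mGal
Free-air anomaly = 982151.22 − 982676.40 + (526.41) = 1.23 mGal
Bouguer slab correction = 0.04193 × 2.84 × 1705.8 = 203.13 mGal
Simple Bouguer anomaly = 1.23 − (203.13) = -201.90 mGal

-201.9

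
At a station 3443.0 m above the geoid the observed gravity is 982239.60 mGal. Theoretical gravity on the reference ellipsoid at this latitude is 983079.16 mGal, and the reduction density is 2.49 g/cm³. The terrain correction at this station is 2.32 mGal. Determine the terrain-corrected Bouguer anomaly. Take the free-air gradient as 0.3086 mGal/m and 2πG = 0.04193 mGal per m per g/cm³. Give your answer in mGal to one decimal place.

-134.2

Free-air correction = 0.3086 × 3443.0 = 1062.51 mGal
Free-air anomaly = 982239.60 − 983079.16 + (1062.51) = 222.95 mGal
Bouguer slab correction = 0.04193 × 2.49 × 3443.0 = 359.47 mGal
Simple Bouguer anomaly = 222.95 − (359.47) = -136.52 mGal
Complete Bouguer anomaly = -136.52 + 2.32 = -134.20 mGal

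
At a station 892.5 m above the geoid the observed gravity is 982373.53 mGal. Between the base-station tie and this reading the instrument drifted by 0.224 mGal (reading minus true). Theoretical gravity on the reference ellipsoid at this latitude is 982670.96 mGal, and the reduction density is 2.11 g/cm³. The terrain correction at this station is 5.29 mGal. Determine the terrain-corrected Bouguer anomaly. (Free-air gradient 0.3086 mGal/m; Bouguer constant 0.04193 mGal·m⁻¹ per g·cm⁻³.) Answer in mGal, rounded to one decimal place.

Drift-corrected reading = 982373.53 − (0.224) = 982373.306 mGal
Free-air correction = 0.3086 × 892.5 = 275.43 mGal
Free-air anomaly = 982373.306 − 982670.96 + (275.43) = -22.224 mGal
Bouguer slab correction = 0.04193 × 2.11 × 892.5 = 78.96 mGal
Simple Bouguer anomaly = -22.224 − (78.96) = -101.184 mGal
Complete Bouguer anomaly = -101.184 + 5.29 = -95.894 mGal

-95.9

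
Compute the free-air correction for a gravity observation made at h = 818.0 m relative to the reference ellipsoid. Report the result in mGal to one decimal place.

Free-air correction = 0.3086 × 818.0 = 252.4 mGal

252.4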